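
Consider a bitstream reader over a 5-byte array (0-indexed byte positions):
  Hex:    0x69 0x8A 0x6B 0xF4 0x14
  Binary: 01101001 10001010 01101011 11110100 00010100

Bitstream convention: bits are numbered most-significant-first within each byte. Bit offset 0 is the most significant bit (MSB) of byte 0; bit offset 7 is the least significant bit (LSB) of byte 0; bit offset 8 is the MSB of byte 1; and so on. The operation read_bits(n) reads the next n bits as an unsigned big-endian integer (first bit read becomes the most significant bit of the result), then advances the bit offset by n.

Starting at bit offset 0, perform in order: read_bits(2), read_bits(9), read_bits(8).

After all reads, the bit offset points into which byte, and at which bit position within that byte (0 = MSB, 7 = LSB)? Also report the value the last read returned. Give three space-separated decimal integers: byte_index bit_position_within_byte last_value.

Answer: 2 3 83

Derivation:
Read 1: bits[0:2] width=2 -> value=1 (bin 01); offset now 2 = byte 0 bit 2; 38 bits remain
Read 2: bits[2:11] width=9 -> value=332 (bin 101001100); offset now 11 = byte 1 bit 3; 29 bits remain
Read 3: bits[11:19] width=8 -> value=83 (bin 01010011); offset now 19 = byte 2 bit 3; 21 bits remain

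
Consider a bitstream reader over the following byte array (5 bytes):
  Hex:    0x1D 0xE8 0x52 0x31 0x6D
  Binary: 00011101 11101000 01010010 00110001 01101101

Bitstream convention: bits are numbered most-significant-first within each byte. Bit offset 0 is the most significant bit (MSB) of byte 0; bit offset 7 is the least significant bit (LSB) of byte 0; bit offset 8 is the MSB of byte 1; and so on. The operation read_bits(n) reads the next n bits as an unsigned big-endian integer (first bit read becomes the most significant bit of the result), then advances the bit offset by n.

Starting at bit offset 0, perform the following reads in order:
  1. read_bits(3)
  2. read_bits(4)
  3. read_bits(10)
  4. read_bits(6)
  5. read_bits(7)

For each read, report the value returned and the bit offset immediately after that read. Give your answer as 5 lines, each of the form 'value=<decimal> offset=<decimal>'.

Answer: value=0 offset=3
value=14 offset=7
value=976 offset=17
value=41 offset=23
value=12 offset=30

Derivation:
Read 1: bits[0:3] width=3 -> value=0 (bin 000); offset now 3 = byte 0 bit 3; 37 bits remain
Read 2: bits[3:7] width=4 -> value=14 (bin 1110); offset now 7 = byte 0 bit 7; 33 bits remain
Read 3: bits[7:17] width=10 -> value=976 (bin 1111010000); offset now 17 = byte 2 bit 1; 23 bits remain
Read 4: bits[17:23] width=6 -> value=41 (bin 101001); offset now 23 = byte 2 bit 7; 17 bits remain
Read 5: bits[23:30] width=7 -> value=12 (bin 0001100); offset now 30 = byte 3 bit 6; 10 bits remain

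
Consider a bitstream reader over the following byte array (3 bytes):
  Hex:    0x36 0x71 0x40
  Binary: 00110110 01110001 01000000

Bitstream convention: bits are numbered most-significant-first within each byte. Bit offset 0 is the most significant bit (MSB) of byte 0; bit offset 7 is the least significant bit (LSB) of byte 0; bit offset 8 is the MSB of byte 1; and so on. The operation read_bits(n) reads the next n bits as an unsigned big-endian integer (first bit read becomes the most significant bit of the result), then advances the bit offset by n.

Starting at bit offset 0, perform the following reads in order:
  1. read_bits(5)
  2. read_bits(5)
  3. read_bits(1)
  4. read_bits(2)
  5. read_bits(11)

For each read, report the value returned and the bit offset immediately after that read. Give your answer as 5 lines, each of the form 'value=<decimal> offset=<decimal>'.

Answer: value=6 offset=5
value=25 offset=10
value=1 offset=11
value=2 offset=13
value=320 offset=24

Derivation:
Read 1: bits[0:5] width=5 -> value=6 (bin 00110); offset now 5 = byte 0 bit 5; 19 bits remain
Read 2: bits[5:10] width=5 -> value=25 (bin 11001); offset now 10 = byte 1 bit 2; 14 bits remain
Read 3: bits[10:11] width=1 -> value=1 (bin 1); offset now 11 = byte 1 bit 3; 13 bits remain
Read 4: bits[11:13] width=2 -> value=2 (bin 10); offset now 13 = byte 1 bit 5; 11 bits remain
Read 5: bits[13:24] width=11 -> value=320 (bin 00101000000); offset now 24 = byte 3 bit 0; 0 bits remain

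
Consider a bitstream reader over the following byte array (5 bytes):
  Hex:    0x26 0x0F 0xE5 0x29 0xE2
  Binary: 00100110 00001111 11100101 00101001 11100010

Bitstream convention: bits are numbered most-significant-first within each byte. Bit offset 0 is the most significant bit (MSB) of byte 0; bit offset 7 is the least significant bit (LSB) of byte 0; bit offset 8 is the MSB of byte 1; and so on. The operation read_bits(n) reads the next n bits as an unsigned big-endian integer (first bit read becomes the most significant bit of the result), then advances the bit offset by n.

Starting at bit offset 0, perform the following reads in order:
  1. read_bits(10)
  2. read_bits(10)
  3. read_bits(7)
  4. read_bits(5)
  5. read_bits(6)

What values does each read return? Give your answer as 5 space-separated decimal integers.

Answer: 152 254 41 9 56

Derivation:
Read 1: bits[0:10] width=10 -> value=152 (bin 0010011000); offset now 10 = byte 1 bit 2; 30 bits remain
Read 2: bits[10:20] width=10 -> value=254 (bin 0011111110); offset now 20 = byte 2 bit 4; 20 bits remain
Read 3: bits[20:27] width=7 -> value=41 (bin 0101001); offset now 27 = byte 3 bit 3; 13 bits remain
Read 4: bits[27:32] width=5 -> value=9 (bin 01001); offset now 32 = byte 4 bit 0; 8 bits remain
Read 5: bits[32:38] width=6 -> value=56 (bin 111000); offset now 38 = byte 4 bit 6; 2 bits remain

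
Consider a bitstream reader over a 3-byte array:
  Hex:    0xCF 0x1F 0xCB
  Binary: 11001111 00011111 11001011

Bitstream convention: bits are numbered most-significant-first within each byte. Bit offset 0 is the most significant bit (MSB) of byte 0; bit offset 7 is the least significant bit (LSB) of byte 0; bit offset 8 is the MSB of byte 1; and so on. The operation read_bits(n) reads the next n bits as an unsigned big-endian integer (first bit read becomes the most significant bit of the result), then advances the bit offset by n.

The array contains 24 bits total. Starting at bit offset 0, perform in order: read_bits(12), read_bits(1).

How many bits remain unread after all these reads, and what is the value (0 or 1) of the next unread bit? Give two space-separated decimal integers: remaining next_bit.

Read 1: bits[0:12] width=12 -> value=3313 (bin 110011110001); offset now 12 = byte 1 bit 4; 12 bits remain
Read 2: bits[12:13] width=1 -> value=1 (bin 1); offset now 13 = byte 1 bit 5; 11 bits remain

Answer: 11 1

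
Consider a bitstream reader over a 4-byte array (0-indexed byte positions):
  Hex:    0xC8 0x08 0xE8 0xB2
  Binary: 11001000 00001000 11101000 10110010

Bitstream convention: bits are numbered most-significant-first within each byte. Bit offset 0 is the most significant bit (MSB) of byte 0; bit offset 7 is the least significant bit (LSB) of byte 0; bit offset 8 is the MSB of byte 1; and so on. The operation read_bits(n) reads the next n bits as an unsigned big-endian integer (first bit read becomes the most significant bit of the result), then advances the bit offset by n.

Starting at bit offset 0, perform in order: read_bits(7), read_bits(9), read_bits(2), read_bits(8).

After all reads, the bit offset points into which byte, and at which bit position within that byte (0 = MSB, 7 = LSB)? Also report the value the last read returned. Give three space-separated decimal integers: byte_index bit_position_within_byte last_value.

Answer: 3 2 162

Derivation:
Read 1: bits[0:7] width=7 -> value=100 (bin 1100100); offset now 7 = byte 0 bit 7; 25 bits remain
Read 2: bits[7:16] width=9 -> value=8 (bin 000001000); offset now 16 = byte 2 bit 0; 16 bits remain
Read 3: bits[16:18] width=2 -> value=3 (bin 11); offset now 18 = byte 2 bit 2; 14 bits remain
Read 4: bits[18:26] width=8 -> value=162 (bin 10100010); offset now 26 = byte 3 bit 2; 6 bits remain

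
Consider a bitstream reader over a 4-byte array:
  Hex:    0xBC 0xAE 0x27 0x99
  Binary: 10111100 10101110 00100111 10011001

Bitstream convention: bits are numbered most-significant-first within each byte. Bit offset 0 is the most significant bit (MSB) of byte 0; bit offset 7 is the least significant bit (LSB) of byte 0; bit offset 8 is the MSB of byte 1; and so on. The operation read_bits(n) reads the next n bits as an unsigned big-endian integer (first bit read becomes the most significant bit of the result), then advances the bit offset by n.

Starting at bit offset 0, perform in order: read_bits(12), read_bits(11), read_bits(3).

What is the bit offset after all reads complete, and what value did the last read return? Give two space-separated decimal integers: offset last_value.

Read 1: bits[0:12] width=12 -> value=3018 (bin 101111001010); offset now 12 = byte 1 bit 4; 20 bits remain
Read 2: bits[12:23] width=11 -> value=1811 (bin 11100010011); offset now 23 = byte 2 bit 7; 9 bits remain
Read 3: bits[23:26] width=3 -> value=6 (bin 110); offset now 26 = byte 3 bit 2; 6 bits remain

Answer: 26 6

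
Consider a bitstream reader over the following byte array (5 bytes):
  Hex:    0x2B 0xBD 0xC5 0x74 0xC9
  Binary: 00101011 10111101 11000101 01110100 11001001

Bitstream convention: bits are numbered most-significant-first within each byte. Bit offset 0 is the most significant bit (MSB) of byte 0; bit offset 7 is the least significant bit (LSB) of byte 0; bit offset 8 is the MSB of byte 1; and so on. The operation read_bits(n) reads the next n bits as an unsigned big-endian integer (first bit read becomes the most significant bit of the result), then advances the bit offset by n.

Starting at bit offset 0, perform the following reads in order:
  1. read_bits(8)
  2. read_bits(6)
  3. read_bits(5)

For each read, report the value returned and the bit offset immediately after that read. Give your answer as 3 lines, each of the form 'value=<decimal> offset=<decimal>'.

Read 1: bits[0:8] width=8 -> value=43 (bin 00101011); offset now 8 = byte 1 bit 0; 32 bits remain
Read 2: bits[8:14] width=6 -> value=47 (bin 101111); offset now 14 = byte 1 bit 6; 26 bits remain
Read 3: bits[14:19] width=5 -> value=14 (bin 01110); offset now 19 = byte 2 bit 3; 21 bits remain

Answer: value=43 offset=8
value=47 offset=14
value=14 offset=19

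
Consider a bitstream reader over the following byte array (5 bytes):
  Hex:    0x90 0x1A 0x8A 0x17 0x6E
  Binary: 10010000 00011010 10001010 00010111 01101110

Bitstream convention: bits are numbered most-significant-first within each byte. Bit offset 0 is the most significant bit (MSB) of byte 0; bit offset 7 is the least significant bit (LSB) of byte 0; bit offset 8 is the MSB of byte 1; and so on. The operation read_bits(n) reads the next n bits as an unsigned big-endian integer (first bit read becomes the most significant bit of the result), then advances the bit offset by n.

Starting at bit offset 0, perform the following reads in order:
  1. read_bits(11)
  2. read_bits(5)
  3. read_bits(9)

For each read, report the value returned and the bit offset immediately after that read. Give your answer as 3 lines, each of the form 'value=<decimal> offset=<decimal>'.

Read 1: bits[0:11] width=11 -> value=1152 (bin 10010000000); offset now 11 = byte 1 bit 3; 29 bits remain
Read 2: bits[11:16] width=5 -> value=26 (bin 11010); offset now 16 = byte 2 bit 0; 24 bits remain
Read 3: bits[16:25] width=9 -> value=276 (bin 100010100); offset now 25 = byte 3 bit 1; 15 bits remain

Answer: value=1152 offset=11
value=26 offset=16
value=276 offset=25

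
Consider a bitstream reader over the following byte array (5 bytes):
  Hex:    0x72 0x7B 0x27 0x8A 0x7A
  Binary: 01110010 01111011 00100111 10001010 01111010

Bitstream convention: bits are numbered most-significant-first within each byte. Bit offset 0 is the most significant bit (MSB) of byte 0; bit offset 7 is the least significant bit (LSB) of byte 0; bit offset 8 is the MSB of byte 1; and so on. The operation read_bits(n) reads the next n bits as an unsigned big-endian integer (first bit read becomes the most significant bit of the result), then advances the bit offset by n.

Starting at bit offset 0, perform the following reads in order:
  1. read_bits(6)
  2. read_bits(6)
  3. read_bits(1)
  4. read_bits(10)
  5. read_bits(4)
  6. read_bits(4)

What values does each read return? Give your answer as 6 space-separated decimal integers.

Answer: 28 39 1 403 12 5

Derivation:
Read 1: bits[0:6] width=6 -> value=28 (bin 011100); offset now 6 = byte 0 bit 6; 34 bits remain
Read 2: bits[6:12] width=6 -> value=39 (bin 100111); offset now 12 = byte 1 bit 4; 28 bits remain
Read 3: bits[12:13] width=1 -> value=1 (bin 1); offset now 13 = byte 1 bit 5; 27 bits remain
Read 4: bits[13:23] width=10 -> value=403 (bin 0110010011); offset now 23 = byte 2 bit 7; 17 bits remain
Read 5: bits[23:27] width=4 -> value=12 (bin 1100); offset now 27 = byte 3 bit 3; 13 bits remain
Read 6: bits[27:31] width=4 -> value=5 (bin 0101); offset now 31 = byte 3 bit 7; 9 bits remain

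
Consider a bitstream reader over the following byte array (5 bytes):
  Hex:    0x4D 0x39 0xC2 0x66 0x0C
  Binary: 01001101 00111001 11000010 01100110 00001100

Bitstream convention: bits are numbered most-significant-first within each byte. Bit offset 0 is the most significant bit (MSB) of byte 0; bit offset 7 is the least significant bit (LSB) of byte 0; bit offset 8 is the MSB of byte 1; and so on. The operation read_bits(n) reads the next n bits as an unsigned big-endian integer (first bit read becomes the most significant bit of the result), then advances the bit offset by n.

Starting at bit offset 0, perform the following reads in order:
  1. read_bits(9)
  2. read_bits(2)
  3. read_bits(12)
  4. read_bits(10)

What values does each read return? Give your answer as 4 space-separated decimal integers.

Answer: 154 1 3297 204

Derivation:
Read 1: bits[0:9] width=9 -> value=154 (bin 010011010); offset now 9 = byte 1 bit 1; 31 bits remain
Read 2: bits[9:11] width=2 -> value=1 (bin 01); offset now 11 = byte 1 bit 3; 29 bits remain
Read 3: bits[11:23] width=12 -> value=3297 (bin 110011100001); offset now 23 = byte 2 bit 7; 17 bits remain
Read 4: bits[23:33] width=10 -> value=204 (bin 0011001100); offset now 33 = byte 4 bit 1; 7 bits remain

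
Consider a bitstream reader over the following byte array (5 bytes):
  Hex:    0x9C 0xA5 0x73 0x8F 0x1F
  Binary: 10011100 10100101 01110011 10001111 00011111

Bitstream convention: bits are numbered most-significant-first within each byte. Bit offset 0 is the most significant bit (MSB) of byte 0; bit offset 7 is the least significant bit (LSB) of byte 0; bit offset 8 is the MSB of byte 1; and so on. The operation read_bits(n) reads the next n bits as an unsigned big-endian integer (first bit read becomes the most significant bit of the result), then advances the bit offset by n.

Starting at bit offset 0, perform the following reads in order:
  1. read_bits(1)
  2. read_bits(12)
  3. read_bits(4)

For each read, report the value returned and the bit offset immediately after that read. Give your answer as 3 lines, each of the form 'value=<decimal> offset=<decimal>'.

Answer: value=1 offset=1
value=916 offset=13
value=10 offset=17

Derivation:
Read 1: bits[0:1] width=1 -> value=1 (bin 1); offset now 1 = byte 0 bit 1; 39 bits remain
Read 2: bits[1:13] width=12 -> value=916 (bin 001110010100); offset now 13 = byte 1 bit 5; 27 bits remain
Read 3: bits[13:17] width=4 -> value=10 (bin 1010); offset now 17 = byte 2 bit 1; 23 bits remain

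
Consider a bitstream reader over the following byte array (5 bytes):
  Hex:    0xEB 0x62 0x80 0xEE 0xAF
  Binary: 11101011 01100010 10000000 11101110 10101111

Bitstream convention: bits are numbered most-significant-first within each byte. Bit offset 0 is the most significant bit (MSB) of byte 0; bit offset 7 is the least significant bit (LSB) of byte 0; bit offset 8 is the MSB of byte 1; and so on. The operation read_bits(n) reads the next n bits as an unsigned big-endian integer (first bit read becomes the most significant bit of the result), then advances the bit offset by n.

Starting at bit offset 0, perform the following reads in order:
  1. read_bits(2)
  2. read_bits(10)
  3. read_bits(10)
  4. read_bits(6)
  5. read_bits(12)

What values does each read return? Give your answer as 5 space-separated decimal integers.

Answer: 3 694 160 14 3759

Derivation:
Read 1: bits[0:2] width=2 -> value=3 (bin 11); offset now 2 = byte 0 bit 2; 38 bits remain
Read 2: bits[2:12] width=10 -> value=694 (bin 1010110110); offset now 12 = byte 1 bit 4; 28 bits remain
Read 3: bits[12:22] width=10 -> value=160 (bin 0010100000); offset now 22 = byte 2 bit 6; 18 bits remain
Read 4: bits[22:28] width=6 -> value=14 (bin 001110); offset now 28 = byte 3 bit 4; 12 bits remain
Read 5: bits[28:40] width=12 -> value=3759 (bin 111010101111); offset now 40 = byte 5 bit 0; 0 bits remain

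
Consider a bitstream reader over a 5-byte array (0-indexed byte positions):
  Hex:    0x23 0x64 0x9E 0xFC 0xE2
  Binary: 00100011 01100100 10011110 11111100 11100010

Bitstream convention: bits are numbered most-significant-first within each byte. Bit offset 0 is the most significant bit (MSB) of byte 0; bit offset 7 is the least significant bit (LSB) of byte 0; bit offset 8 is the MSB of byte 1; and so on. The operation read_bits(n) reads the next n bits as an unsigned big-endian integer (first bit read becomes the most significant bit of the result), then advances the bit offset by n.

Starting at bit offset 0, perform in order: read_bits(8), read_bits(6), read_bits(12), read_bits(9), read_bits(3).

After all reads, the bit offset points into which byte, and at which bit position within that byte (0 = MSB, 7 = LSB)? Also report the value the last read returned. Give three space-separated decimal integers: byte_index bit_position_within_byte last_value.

Read 1: bits[0:8] width=8 -> value=35 (bin 00100011); offset now 8 = byte 1 bit 0; 32 bits remain
Read 2: bits[8:14] width=6 -> value=25 (bin 011001); offset now 14 = byte 1 bit 6; 26 bits remain
Read 3: bits[14:26] width=12 -> value=635 (bin 001001111011); offset now 26 = byte 3 bit 2; 14 bits remain
Read 4: bits[26:35] width=9 -> value=487 (bin 111100111); offset now 35 = byte 4 bit 3; 5 bits remain
Read 5: bits[35:38] width=3 -> value=0 (bin 000); offset now 38 = byte 4 bit 6; 2 bits remain

Answer: 4 6 0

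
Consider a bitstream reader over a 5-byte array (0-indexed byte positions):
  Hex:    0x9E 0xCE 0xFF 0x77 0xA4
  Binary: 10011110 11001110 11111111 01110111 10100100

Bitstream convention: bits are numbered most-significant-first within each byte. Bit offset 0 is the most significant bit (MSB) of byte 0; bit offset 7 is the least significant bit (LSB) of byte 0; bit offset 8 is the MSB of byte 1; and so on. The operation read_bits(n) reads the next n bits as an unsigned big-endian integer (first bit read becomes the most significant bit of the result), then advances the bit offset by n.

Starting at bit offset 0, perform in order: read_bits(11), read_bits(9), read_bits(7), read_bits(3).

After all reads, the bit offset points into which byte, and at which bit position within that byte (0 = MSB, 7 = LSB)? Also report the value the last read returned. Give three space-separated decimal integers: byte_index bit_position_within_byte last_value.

Read 1: bits[0:11] width=11 -> value=1270 (bin 10011110110); offset now 11 = byte 1 bit 3; 29 bits remain
Read 2: bits[11:20] width=9 -> value=239 (bin 011101111); offset now 20 = byte 2 bit 4; 20 bits remain
Read 3: bits[20:27] width=7 -> value=123 (bin 1111011); offset now 27 = byte 3 bit 3; 13 bits remain
Read 4: bits[27:30] width=3 -> value=5 (bin 101); offset now 30 = byte 3 bit 6; 10 bits remain

Answer: 3 6 5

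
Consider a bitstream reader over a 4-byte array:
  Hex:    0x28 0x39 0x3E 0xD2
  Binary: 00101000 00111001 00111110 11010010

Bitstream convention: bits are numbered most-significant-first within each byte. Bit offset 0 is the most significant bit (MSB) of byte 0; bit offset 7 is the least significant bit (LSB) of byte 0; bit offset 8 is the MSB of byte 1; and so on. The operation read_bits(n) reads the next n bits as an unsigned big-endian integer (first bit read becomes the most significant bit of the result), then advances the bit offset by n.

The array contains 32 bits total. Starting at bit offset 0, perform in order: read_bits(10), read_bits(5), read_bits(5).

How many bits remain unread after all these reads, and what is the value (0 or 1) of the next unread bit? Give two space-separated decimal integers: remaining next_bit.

Answer: 12 1

Derivation:
Read 1: bits[0:10] width=10 -> value=160 (bin 0010100000); offset now 10 = byte 1 bit 2; 22 bits remain
Read 2: bits[10:15] width=5 -> value=28 (bin 11100); offset now 15 = byte 1 bit 7; 17 bits remain
Read 3: bits[15:20] width=5 -> value=19 (bin 10011); offset now 20 = byte 2 bit 4; 12 bits remain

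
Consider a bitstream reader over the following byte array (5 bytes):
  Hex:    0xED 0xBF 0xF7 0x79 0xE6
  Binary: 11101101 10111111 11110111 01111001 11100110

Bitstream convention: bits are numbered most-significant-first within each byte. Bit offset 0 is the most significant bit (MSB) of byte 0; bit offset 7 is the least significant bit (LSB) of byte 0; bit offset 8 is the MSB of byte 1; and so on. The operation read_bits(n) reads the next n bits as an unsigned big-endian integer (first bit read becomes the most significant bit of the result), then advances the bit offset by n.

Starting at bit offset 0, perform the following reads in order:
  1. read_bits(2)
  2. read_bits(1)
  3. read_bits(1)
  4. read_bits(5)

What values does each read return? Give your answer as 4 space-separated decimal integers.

Answer: 3 1 0 27

Derivation:
Read 1: bits[0:2] width=2 -> value=3 (bin 11); offset now 2 = byte 0 bit 2; 38 bits remain
Read 2: bits[2:3] width=1 -> value=1 (bin 1); offset now 3 = byte 0 bit 3; 37 bits remain
Read 3: bits[3:4] width=1 -> value=0 (bin 0); offset now 4 = byte 0 bit 4; 36 bits remain
Read 4: bits[4:9] width=5 -> value=27 (bin 11011); offset now 9 = byte 1 bit 1; 31 bits remain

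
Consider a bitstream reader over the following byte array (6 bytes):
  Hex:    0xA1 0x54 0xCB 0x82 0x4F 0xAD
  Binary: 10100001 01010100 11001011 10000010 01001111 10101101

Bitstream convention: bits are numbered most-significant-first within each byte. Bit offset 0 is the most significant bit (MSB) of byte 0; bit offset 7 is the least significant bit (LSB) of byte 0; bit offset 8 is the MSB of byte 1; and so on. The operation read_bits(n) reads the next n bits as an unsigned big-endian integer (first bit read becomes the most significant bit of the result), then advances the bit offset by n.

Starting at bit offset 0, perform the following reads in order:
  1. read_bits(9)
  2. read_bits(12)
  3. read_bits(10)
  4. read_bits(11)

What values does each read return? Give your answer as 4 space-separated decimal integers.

Answer: 322 2713 449 318

Derivation:
Read 1: bits[0:9] width=9 -> value=322 (bin 101000010); offset now 9 = byte 1 bit 1; 39 bits remain
Read 2: bits[9:21] width=12 -> value=2713 (bin 101010011001); offset now 21 = byte 2 bit 5; 27 bits remain
Read 3: bits[21:31] width=10 -> value=449 (bin 0111000001); offset now 31 = byte 3 bit 7; 17 bits remain
Read 4: bits[31:42] width=11 -> value=318 (bin 00100111110); offset now 42 = byte 5 bit 2; 6 bits remain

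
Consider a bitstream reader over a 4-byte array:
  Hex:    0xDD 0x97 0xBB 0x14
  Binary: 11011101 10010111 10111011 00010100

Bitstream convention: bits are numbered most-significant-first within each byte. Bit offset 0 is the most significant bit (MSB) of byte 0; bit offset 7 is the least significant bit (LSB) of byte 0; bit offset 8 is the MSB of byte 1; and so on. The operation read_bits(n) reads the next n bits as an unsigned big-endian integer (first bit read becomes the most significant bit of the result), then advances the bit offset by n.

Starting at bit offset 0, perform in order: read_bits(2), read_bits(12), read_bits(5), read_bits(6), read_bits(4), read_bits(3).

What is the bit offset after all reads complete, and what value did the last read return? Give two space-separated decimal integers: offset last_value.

Answer: 32 4

Derivation:
Read 1: bits[0:2] width=2 -> value=3 (bin 11); offset now 2 = byte 0 bit 2; 30 bits remain
Read 2: bits[2:14] width=12 -> value=1893 (bin 011101100101); offset now 14 = byte 1 bit 6; 18 bits remain
Read 3: bits[14:19] width=5 -> value=29 (bin 11101); offset now 19 = byte 2 bit 3; 13 bits remain
Read 4: bits[19:25] width=6 -> value=54 (bin 110110); offset now 25 = byte 3 bit 1; 7 bits remain
Read 5: bits[25:29] width=4 -> value=2 (bin 0010); offset now 29 = byte 3 bit 5; 3 bits remain
Read 6: bits[29:32] width=3 -> value=4 (bin 100); offset now 32 = byte 4 bit 0; 0 bits remain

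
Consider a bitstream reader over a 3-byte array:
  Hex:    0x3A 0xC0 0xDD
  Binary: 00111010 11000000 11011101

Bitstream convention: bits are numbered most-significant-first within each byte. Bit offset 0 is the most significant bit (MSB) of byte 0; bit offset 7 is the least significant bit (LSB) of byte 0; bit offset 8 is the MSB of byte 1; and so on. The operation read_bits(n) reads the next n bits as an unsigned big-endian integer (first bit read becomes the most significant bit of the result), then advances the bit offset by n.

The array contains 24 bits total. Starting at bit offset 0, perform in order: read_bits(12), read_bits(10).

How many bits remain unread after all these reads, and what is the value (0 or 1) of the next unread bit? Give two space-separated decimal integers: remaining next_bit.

Answer: 2 0

Derivation:
Read 1: bits[0:12] width=12 -> value=940 (bin 001110101100); offset now 12 = byte 1 bit 4; 12 bits remain
Read 2: bits[12:22] width=10 -> value=55 (bin 0000110111); offset now 22 = byte 2 bit 6; 2 bits remain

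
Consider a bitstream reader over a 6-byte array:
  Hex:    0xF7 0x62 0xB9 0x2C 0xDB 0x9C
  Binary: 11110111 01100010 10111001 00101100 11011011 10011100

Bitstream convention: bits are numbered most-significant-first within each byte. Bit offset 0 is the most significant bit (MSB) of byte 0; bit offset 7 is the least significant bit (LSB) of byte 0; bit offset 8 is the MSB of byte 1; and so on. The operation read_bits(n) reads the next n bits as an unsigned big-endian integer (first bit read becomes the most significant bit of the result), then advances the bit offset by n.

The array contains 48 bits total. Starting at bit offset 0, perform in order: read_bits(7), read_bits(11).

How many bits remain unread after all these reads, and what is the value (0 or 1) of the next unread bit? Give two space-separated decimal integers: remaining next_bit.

Answer: 30 1

Derivation:
Read 1: bits[0:7] width=7 -> value=123 (bin 1111011); offset now 7 = byte 0 bit 7; 41 bits remain
Read 2: bits[7:18] width=11 -> value=1418 (bin 10110001010); offset now 18 = byte 2 bit 2; 30 bits remain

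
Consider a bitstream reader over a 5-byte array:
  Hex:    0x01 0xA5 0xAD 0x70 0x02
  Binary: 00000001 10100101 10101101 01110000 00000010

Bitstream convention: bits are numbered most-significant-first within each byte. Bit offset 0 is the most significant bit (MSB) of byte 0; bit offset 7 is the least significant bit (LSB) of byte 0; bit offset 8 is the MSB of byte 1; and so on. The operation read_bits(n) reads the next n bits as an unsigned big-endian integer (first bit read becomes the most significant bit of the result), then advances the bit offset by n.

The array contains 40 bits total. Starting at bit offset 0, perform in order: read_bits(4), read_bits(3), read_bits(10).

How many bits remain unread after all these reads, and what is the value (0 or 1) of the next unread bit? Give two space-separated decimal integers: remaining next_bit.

Answer: 23 0

Derivation:
Read 1: bits[0:4] width=4 -> value=0 (bin 0000); offset now 4 = byte 0 bit 4; 36 bits remain
Read 2: bits[4:7] width=3 -> value=0 (bin 000); offset now 7 = byte 0 bit 7; 33 bits remain
Read 3: bits[7:17] width=10 -> value=843 (bin 1101001011); offset now 17 = byte 2 bit 1; 23 bits remain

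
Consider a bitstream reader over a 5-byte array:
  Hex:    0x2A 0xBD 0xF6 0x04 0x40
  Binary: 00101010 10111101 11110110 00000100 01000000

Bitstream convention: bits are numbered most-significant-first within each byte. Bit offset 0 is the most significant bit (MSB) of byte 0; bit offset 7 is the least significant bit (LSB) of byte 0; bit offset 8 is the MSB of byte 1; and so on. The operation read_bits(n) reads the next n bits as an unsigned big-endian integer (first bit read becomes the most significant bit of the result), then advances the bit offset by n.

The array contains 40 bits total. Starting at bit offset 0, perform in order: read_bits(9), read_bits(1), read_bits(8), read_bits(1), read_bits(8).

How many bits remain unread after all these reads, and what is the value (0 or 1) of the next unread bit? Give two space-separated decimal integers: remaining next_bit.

Answer: 13 0

Derivation:
Read 1: bits[0:9] width=9 -> value=85 (bin 001010101); offset now 9 = byte 1 bit 1; 31 bits remain
Read 2: bits[9:10] width=1 -> value=0 (bin 0); offset now 10 = byte 1 bit 2; 30 bits remain
Read 3: bits[10:18] width=8 -> value=247 (bin 11110111); offset now 18 = byte 2 bit 2; 22 bits remain
Read 4: bits[18:19] width=1 -> value=1 (bin 1); offset now 19 = byte 2 bit 3; 21 bits remain
Read 5: bits[19:27] width=8 -> value=176 (bin 10110000); offset now 27 = byte 3 bit 3; 13 bits remain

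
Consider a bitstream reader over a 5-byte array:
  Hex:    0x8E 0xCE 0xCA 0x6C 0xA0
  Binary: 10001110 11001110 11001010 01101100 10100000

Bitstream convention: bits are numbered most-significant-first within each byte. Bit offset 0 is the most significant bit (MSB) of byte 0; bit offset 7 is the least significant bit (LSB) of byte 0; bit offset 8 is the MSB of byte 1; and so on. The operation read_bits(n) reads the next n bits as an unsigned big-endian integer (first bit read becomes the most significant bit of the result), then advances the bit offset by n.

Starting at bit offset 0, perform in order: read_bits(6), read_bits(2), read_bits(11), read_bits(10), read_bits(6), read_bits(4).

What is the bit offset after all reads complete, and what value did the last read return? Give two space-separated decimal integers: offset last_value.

Answer: 39 0

Derivation:
Read 1: bits[0:6] width=6 -> value=35 (bin 100011); offset now 6 = byte 0 bit 6; 34 bits remain
Read 2: bits[6:8] width=2 -> value=2 (bin 10); offset now 8 = byte 1 bit 0; 32 bits remain
Read 3: bits[8:19] width=11 -> value=1654 (bin 11001110110); offset now 19 = byte 2 bit 3; 21 bits remain
Read 4: bits[19:29] width=10 -> value=333 (bin 0101001101); offset now 29 = byte 3 bit 5; 11 bits remain
Read 5: bits[29:35] width=6 -> value=37 (bin 100101); offset now 35 = byte 4 bit 3; 5 bits remain
Read 6: bits[35:39] width=4 -> value=0 (bin 0000); offset now 39 = byte 4 bit 7; 1 bits remain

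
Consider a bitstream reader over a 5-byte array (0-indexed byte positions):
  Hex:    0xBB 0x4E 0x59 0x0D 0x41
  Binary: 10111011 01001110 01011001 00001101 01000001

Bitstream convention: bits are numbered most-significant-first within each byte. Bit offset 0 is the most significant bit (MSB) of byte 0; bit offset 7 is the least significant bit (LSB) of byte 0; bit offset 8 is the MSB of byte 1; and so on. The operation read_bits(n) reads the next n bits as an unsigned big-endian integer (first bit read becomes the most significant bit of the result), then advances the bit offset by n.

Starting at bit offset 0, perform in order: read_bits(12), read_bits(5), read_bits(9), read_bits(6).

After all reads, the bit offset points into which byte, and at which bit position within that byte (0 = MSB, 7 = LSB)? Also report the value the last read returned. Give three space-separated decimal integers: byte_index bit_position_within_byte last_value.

Read 1: bits[0:12] width=12 -> value=2996 (bin 101110110100); offset now 12 = byte 1 bit 4; 28 bits remain
Read 2: bits[12:17] width=5 -> value=28 (bin 11100); offset now 17 = byte 2 bit 1; 23 bits remain
Read 3: bits[17:26] width=9 -> value=356 (bin 101100100); offset now 26 = byte 3 bit 2; 14 bits remain
Read 4: bits[26:32] width=6 -> value=13 (bin 001101); offset now 32 = byte 4 bit 0; 8 bits remain

Answer: 4 0 13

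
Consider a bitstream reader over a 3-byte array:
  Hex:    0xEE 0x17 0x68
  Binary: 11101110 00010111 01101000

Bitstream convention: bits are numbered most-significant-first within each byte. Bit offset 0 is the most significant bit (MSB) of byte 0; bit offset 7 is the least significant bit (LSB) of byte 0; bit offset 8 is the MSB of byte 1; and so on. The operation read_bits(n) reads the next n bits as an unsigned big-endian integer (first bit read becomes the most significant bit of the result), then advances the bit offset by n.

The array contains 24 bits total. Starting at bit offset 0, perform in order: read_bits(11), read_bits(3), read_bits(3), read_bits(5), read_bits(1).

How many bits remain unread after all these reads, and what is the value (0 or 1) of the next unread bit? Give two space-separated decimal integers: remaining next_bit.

Answer: 1 0

Derivation:
Read 1: bits[0:11] width=11 -> value=1904 (bin 11101110000); offset now 11 = byte 1 bit 3; 13 bits remain
Read 2: bits[11:14] width=3 -> value=5 (bin 101); offset now 14 = byte 1 bit 6; 10 bits remain
Read 3: bits[14:17] width=3 -> value=6 (bin 110); offset now 17 = byte 2 bit 1; 7 bits remain
Read 4: bits[17:22] width=5 -> value=26 (bin 11010); offset now 22 = byte 2 bit 6; 2 bits remain
Read 5: bits[22:23] width=1 -> value=0 (bin 0); offset now 23 = byte 2 bit 7; 1 bits remain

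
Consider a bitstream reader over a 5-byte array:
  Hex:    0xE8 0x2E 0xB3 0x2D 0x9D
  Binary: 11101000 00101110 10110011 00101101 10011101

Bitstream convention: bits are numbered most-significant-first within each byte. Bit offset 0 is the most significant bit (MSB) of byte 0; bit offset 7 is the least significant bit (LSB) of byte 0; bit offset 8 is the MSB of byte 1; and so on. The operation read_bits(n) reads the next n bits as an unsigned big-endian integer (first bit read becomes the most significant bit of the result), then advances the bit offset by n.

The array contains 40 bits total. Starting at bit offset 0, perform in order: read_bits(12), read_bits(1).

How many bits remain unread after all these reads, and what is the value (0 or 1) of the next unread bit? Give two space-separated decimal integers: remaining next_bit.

Answer: 27 1

Derivation:
Read 1: bits[0:12] width=12 -> value=3714 (bin 111010000010); offset now 12 = byte 1 bit 4; 28 bits remain
Read 2: bits[12:13] width=1 -> value=1 (bin 1); offset now 13 = byte 1 bit 5; 27 bits remain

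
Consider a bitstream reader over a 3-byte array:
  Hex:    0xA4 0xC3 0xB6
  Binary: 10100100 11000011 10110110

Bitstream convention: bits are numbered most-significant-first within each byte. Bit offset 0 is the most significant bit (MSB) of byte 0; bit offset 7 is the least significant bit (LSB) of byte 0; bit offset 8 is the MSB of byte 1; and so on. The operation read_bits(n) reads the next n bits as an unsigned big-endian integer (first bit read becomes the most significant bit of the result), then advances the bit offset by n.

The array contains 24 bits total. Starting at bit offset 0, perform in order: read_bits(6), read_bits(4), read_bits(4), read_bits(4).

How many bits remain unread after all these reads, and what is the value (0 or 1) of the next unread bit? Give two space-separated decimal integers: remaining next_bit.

Read 1: bits[0:6] width=6 -> value=41 (bin 101001); offset now 6 = byte 0 bit 6; 18 bits remain
Read 2: bits[6:10] width=4 -> value=3 (bin 0011); offset now 10 = byte 1 bit 2; 14 bits remain
Read 3: bits[10:14] width=4 -> value=0 (bin 0000); offset now 14 = byte 1 bit 6; 10 bits remain
Read 4: bits[14:18] width=4 -> value=14 (bin 1110); offset now 18 = byte 2 bit 2; 6 bits remain

Answer: 6 1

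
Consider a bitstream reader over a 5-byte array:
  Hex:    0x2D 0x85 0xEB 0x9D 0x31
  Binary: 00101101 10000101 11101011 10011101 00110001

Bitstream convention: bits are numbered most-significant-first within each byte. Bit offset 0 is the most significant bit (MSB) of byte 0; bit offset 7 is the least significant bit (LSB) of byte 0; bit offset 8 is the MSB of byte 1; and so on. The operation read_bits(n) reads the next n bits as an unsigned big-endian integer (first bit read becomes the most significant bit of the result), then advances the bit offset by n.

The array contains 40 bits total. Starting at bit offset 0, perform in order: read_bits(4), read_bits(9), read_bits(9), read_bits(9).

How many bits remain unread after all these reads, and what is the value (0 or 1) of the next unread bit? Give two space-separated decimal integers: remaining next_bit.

Answer: 9 1

Derivation:
Read 1: bits[0:4] width=4 -> value=2 (bin 0010); offset now 4 = byte 0 bit 4; 36 bits remain
Read 2: bits[4:13] width=9 -> value=432 (bin 110110000); offset now 13 = byte 1 bit 5; 27 bits remain
Read 3: bits[13:22] width=9 -> value=378 (bin 101111010); offset now 22 = byte 2 bit 6; 18 bits remain
Read 4: bits[22:31] width=9 -> value=462 (bin 111001110); offset now 31 = byte 3 bit 7; 9 bits remain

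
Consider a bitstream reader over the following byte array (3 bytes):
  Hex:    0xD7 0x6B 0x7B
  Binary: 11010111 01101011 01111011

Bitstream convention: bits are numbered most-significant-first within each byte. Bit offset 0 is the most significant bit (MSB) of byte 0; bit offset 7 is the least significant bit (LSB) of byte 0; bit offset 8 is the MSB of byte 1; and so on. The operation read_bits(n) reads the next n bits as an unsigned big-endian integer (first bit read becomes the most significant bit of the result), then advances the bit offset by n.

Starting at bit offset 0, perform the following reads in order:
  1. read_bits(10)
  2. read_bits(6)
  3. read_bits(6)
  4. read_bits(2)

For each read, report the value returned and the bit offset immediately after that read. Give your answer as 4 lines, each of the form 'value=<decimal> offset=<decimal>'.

Answer: value=861 offset=10
value=43 offset=16
value=30 offset=22
value=3 offset=24

Derivation:
Read 1: bits[0:10] width=10 -> value=861 (bin 1101011101); offset now 10 = byte 1 bit 2; 14 bits remain
Read 2: bits[10:16] width=6 -> value=43 (bin 101011); offset now 16 = byte 2 bit 0; 8 bits remain
Read 3: bits[16:22] width=6 -> value=30 (bin 011110); offset now 22 = byte 2 bit 6; 2 bits remain
Read 4: bits[22:24] width=2 -> value=3 (bin 11); offset now 24 = byte 3 bit 0; 0 bits remain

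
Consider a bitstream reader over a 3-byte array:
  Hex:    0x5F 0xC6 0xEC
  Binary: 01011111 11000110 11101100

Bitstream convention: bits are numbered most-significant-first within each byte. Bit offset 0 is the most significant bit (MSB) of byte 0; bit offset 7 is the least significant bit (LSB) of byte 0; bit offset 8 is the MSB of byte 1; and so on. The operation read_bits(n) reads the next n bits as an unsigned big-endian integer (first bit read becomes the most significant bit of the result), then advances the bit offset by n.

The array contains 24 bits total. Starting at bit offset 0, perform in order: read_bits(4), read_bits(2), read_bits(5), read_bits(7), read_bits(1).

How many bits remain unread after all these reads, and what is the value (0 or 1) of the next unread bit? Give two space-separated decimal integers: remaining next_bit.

Answer: 5 0

Derivation:
Read 1: bits[0:4] width=4 -> value=5 (bin 0101); offset now 4 = byte 0 bit 4; 20 bits remain
Read 2: bits[4:6] width=2 -> value=3 (bin 11); offset now 6 = byte 0 bit 6; 18 bits remain
Read 3: bits[6:11] width=5 -> value=30 (bin 11110); offset now 11 = byte 1 bit 3; 13 bits remain
Read 4: bits[11:18] width=7 -> value=27 (bin 0011011); offset now 18 = byte 2 bit 2; 6 bits remain
Read 5: bits[18:19] width=1 -> value=1 (bin 1); offset now 19 = byte 2 bit 3; 5 bits remain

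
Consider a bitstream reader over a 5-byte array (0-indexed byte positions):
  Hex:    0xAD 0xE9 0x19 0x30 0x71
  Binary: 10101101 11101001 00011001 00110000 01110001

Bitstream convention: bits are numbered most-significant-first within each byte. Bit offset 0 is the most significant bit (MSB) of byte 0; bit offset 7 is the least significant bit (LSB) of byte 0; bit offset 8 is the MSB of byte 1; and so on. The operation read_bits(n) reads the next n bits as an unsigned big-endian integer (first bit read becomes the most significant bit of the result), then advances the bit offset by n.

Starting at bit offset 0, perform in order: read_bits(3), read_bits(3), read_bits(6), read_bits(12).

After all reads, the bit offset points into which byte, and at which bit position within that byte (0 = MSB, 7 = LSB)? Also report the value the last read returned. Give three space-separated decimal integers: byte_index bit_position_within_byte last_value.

Read 1: bits[0:3] width=3 -> value=5 (bin 101); offset now 3 = byte 0 bit 3; 37 bits remain
Read 2: bits[3:6] width=3 -> value=3 (bin 011); offset now 6 = byte 0 bit 6; 34 bits remain
Read 3: bits[6:12] width=6 -> value=30 (bin 011110); offset now 12 = byte 1 bit 4; 28 bits remain
Read 4: bits[12:24] width=12 -> value=2329 (bin 100100011001); offset now 24 = byte 3 bit 0; 16 bits remain

Answer: 3 0 2329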